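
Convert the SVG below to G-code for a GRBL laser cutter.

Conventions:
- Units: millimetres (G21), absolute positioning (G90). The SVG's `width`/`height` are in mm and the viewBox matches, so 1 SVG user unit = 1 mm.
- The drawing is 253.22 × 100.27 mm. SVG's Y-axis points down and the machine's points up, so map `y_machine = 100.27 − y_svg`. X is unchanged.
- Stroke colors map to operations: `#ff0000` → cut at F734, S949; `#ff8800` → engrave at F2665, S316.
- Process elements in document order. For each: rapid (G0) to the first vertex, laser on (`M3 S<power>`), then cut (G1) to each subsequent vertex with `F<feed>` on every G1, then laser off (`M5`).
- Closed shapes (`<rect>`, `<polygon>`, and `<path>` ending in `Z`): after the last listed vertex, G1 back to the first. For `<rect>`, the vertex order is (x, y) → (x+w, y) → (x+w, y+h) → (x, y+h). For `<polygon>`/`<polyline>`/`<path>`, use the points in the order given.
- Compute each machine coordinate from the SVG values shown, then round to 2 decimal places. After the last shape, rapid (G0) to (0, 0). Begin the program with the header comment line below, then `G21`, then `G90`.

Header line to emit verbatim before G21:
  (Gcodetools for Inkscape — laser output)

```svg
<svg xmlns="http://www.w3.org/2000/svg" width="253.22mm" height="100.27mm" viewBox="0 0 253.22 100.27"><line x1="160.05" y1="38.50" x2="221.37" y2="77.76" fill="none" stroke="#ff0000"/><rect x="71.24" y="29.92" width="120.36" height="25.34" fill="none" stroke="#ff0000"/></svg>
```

(Gcodetools for Inkscape — laser output)
G21
G90
G0 X160.05 Y61.77
M3 S949
G1 X221.37 Y22.51 F734
M5
G0 X71.24 Y70.35
M3 S949
G1 X191.60 Y70.35 F734
G1 X191.60 Y45.01 F734
G1 X71.24 Y45.01 F734
G1 X71.24 Y70.35 F734
M5
G0 X0.00 Y0.00

1 u = 1 mm; y_m = 100.27 − y.

[1] `<line>` line segment, #ff0000→cut S949 F734: (160.05,61.77) → (221.37,22.51)

[2] `<rect>` rectangle, #ff0000→cut S949 F734: (71.24,70.35) → (191.60,70.35) → (191.60,45.01) → (71.24,45.01) → (71.24,70.35) (closed)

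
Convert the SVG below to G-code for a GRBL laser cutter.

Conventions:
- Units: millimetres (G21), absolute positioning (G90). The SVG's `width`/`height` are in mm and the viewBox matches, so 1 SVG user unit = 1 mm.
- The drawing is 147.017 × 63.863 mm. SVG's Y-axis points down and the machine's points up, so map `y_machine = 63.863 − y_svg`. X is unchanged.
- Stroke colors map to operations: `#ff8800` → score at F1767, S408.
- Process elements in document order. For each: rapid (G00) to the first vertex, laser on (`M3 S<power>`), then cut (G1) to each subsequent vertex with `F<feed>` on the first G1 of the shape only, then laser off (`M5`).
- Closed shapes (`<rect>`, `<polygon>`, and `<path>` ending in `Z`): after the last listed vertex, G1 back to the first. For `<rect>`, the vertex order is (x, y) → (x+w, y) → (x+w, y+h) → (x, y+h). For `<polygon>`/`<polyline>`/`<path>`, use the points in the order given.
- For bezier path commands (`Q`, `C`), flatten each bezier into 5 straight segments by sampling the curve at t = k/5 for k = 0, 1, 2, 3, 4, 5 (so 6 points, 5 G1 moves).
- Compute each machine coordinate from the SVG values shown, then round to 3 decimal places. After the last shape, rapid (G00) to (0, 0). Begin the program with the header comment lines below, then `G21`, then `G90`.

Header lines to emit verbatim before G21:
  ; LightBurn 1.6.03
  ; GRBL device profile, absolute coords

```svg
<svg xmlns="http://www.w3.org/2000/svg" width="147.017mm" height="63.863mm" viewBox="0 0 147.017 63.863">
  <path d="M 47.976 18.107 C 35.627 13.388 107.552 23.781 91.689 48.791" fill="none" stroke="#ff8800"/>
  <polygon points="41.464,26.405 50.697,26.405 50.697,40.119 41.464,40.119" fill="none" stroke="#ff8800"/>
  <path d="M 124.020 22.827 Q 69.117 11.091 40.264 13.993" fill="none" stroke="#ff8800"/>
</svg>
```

; LightBurn 1.6.03
; GRBL device profile, absolute coords
G21
G90
G00 X47.976 Y45.756
M3 S408
G1 X49.303 Y46.778 F1767
G1 X62.597 Y44.197
G1 X79.598 Y38.036
G1 X92.049 Y28.320
G1 X91.689 Y15.072
M5
G00 X41.464 Y37.458
M3 S408
G1 X50.697 Y37.458 F1767
G1 X50.697 Y23.744
G1 X41.464 Y23.744
G1 X41.464 Y37.458
M5
G00 X124.020 Y41.036
M3 S408
G1 X103.101 Y45.145 F1767
G1 X84.266 Y48.083
G1 X67.514 Y49.850
G1 X52.847 Y50.445
G1 X40.264 Y49.870
M5
G00 X0.000 Y0.000

1 u = 1 mm; y_m = 63.863 − y.

[1] `<path>` cubic bezier, #ff8800→score S408 F1767: (47.976,45.756) → (49.303,46.778) → (62.597,44.197) → (79.598,38.036) → (92.049,28.320) → (91.689,15.072)

[2] `<polygon>` rectangle, #ff8800→score S408 F1767: (41.464,37.458) → (50.697,37.458) → (50.697,23.744) → (41.464,23.744) → (41.464,37.458) (closed)

[3] `<path>` quadratic bezier, #ff8800→score S408 F1767: (124.020,41.036) → (103.101,45.145) → (84.266,48.083) → (67.514,49.850) → (52.847,50.445) → (40.264,49.870)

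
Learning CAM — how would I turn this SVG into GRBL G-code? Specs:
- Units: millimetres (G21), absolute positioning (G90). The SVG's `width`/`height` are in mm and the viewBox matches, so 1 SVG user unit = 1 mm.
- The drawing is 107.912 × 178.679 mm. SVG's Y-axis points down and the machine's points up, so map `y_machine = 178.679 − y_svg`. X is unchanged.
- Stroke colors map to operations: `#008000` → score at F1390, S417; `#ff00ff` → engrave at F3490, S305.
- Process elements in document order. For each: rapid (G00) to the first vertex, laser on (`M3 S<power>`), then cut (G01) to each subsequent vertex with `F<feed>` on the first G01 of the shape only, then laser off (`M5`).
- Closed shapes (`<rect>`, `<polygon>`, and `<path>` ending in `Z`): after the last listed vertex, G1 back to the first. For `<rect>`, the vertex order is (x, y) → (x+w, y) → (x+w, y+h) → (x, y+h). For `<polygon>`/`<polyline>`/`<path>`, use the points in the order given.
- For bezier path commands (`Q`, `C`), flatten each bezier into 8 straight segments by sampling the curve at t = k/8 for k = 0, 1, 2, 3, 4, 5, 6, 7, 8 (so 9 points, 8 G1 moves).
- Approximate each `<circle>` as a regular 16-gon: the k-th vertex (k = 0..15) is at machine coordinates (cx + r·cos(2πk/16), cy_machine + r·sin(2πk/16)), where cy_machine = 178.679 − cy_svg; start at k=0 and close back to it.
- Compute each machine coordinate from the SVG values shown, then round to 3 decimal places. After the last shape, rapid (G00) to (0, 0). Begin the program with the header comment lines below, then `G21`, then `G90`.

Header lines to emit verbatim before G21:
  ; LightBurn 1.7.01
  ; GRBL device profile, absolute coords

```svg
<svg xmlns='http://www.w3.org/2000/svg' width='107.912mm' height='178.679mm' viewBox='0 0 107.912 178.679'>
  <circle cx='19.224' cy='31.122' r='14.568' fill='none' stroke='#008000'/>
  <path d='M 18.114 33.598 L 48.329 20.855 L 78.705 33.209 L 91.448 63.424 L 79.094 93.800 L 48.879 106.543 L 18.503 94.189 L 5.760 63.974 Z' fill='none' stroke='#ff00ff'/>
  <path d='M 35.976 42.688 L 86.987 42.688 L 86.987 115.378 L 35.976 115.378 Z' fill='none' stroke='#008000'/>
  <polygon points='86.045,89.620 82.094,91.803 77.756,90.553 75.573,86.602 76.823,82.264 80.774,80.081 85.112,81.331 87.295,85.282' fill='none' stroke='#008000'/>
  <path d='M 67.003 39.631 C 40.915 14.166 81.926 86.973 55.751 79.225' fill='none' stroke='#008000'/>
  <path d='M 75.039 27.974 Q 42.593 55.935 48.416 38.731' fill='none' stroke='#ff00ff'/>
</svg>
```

; LightBurn 1.7.01
; GRBL device profile, absolute coords
G21
G90
G00 X33.792 Y147.557
M3 S417
G01 X32.683 Y153.132 F1390
G01 X29.525 Y157.858
G01 X24.799 Y161.016
G01 X19.224 Y162.125
G01 X13.649 Y161.016
G01 X8.923 Y157.858
G01 X5.765 Y153.132
G01 X4.656 Y147.557
G01 X5.765 Y141.982
G01 X8.923 Y137.256
G01 X13.649 Y134.098
G01 X19.224 Y132.989
G01 X24.799 Y134.098
G01 X29.525 Y137.256
G01 X32.683 Y141.982
G01 X33.792 Y147.557
M5
G00 X18.114 Y145.081
M3 S305
G01 X48.329 Y157.824 F3490
G01 X78.705 Y145.470
G01 X91.448 Y115.255
G01 X79.094 Y84.879
G01 X48.879 Y72.136
G01 X18.503 Y84.490
G01 X5.760 Y114.705
G01 X18.114 Y145.081
M5
G00 X35.976 Y135.991
M3 S417
G01 X86.987 Y135.991 F1390
G01 X86.987 Y63.301
G01 X35.976 Y63.301
G01 X35.976 Y135.991
M5
G00 X86.045 Y89.059
M3 S417
G01 X82.094 Y86.876 F1390
G01 X77.756 Y88.126
G01 X75.573 Y92.077
G01 X76.823 Y96.415
G01 X80.774 Y98.598
G01 X85.112 Y97.348
G01 X87.295 Y93.397
G01 X86.045 Y89.059
M5
G00 X67.003 Y139.048
M3 S417
G01 X60.103 Y144.340 F1390
G01 X57.920 Y142.515
G01 X58.880 Y135.668
G01 X61.410 Y125.895
G01 X63.935 Y115.291
G01 X64.883 Y105.953
G01 X62.680 Y99.975
G01 X55.751 Y99.454
M5
G00 X75.039 Y150.705
M3 S305
G01 X67.525 Y144.420 F3490
G01 X61.208 Y139.547
G01 X56.086 Y136.086
G01 X52.160 Y134.035
G01 X49.430 Y133.396
G01 X47.896 Y134.169
G01 X47.558 Y136.353
G01 X48.416 Y139.948
M5
G00 X0.000 Y0.000

viewBox `0 0 107.912 178.679` with mm width/height → 1 unit = 1 mm. Flip: y_m = 178.679 − y_svg.

**Shape 1** — `<circle>` circle, stroke `#008000` → score (S417, F1390). Machine vertices: (33.792,147.557) → (32.683,153.132) → (29.525,157.858) → (24.799,161.016) → (19.224,162.125) → (13.649,161.016) → (8.923,157.858) → (5.765,153.132) → (4.656,147.557) → (5.765,141.982) → (8.923,137.256) → (13.649,134.098) → (19.224,132.989) → (24.799,134.098) → (29.525,137.256) → (32.683,141.982) → (33.792,147.557). Closed: final G1 returns to the first vertex.

**Shape 2** — `<path>` regular polygon, stroke `#ff00ff` → engrave (S305, F3490). Machine vertices: (18.114,145.081) → (48.329,157.824) → (78.705,145.470) → (91.448,115.255) → (79.094,84.879) → (48.879,72.136) → (18.503,84.490) → (5.760,114.705) → (18.114,145.081). Closed: final G1 returns to the first vertex.

**Shape 3** — `<path>` rectangle, stroke `#008000` → score (S417, F1390). Machine vertices: (35.976,135.991) → (86.987,135.991) → (86.987,63.301) → (35.976,63.301) → (35.976,135.991). Closed: final G1 returns to the first vertex.

**Shape 4** — `<polygon>` regular polygon, stroke `#008000` → score (S417, F1390). Machine vertices: (86.045,89.059) → (82.094,86.876) → (77.756,88.126) → (75.573,92.077) → (76.823,96.415) → (80.774,98.598) → (85.112,97.348) → (87.295,93.397) → (86.045,89.059). Closed: final G1 returns to the first vertex.

**Shape 5** — `<path>` cubic bezier, stroke `#008000` → score (S417, F1390). Control points (SVG): P0=(67.003,39.631), P1=(40.915,14.166), P2=(81.926,86.973), P3=(55.751,79.225); sampled at t=k/8. Machine vertices: (67.003,139.048) → (60.103,144.340) → (57.920,142.515) → (58.880,135.668) → (61.410,125.895) → (63.935,115.291) → (64.883,105.953) → (62.680,99.975) → (55.751,99.454). Open path.

**Shape 6** — `<path>` quadratic bezier, stroke `#ff00ff` → engrave (S305, F3490). Control points (SVG): P0=(75.039,27.974), P1=(42.593,55.935), P2=(48.416,38.731); sampled at t=k/8. Machine vertices: (75.039,150.705) → (67.525,144.420) → (61.208,139.547) → (56.086,136.086) → (52.160,134.035) → (49.430,133.396) → (47.896,134.169) → (47.558,136.353) → (48.416,139.948). Open path.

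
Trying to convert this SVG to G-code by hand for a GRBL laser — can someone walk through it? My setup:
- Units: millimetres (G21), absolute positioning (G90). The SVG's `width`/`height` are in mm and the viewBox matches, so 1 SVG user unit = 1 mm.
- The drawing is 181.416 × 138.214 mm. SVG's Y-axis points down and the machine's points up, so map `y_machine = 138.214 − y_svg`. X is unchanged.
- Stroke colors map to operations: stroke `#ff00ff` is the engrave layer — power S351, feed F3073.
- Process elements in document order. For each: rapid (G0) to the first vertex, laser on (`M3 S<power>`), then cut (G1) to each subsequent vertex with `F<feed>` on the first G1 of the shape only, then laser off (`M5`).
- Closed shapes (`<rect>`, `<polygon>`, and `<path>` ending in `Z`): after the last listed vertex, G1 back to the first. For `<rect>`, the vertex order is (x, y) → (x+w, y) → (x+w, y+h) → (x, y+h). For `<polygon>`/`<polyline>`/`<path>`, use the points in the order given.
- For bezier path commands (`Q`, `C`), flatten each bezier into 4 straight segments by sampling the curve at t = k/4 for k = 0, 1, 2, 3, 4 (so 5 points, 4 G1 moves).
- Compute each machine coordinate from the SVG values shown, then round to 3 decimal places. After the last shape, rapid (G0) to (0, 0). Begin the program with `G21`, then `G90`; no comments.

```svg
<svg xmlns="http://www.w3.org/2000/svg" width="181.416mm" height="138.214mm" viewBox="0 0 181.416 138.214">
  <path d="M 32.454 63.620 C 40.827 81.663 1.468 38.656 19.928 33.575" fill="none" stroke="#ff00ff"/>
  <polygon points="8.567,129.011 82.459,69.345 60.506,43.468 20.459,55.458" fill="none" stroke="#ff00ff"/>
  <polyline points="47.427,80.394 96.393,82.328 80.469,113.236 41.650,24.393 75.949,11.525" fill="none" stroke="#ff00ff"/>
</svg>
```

1 u = 1 mm; y_m = 138.214 − y.

[1] `<path>` cubic bezier, #ff00ff→engrave S351 F3073: (32.454,74.594) → (31.433,70.962) → (22.408,80.945) → (15.275,95.264) → (19.928,104.639)

[2] `<polygon>` closed polygon, #ff00ff→engrave S351 F3073: (8.567,9.203) → (82.459,68.869) → (60.506,94.746) → (20.459,82.756) → (8.567,9.203) (closed)

[3] `<polyline>` open polyline, #ff00ff→engrave S351 F3073: (47.427,57.820) → (96.393,55.886) → (80.469,24.978) → (41.650,113.821) → (75.949,126.689)

G21
G90
G0 X32.454 Y74.594
M3 S351
G1 X31.433 Y70.962 F3073
G1 X22.408 Y80.945
G1 X15.275 Y95.264
G1 X19.928 Y104.639
M5
G0 X8.567 Y9.203
M3 S351
G1 X82.459 Y68.869 F3073
G1 X60.506 Y94.746
G1 X20.459 Y82.756
G1 X8.567 Y9.203
M5
G0 X47.427 Y57.820
M3 S351
G1 X96.393 Y55.886 F3073
G1 X80.469 Y24.978
G1 X41.650 Y113.821
G1 X75.949 Y126.689
M5
G0 X0.000 Y0.000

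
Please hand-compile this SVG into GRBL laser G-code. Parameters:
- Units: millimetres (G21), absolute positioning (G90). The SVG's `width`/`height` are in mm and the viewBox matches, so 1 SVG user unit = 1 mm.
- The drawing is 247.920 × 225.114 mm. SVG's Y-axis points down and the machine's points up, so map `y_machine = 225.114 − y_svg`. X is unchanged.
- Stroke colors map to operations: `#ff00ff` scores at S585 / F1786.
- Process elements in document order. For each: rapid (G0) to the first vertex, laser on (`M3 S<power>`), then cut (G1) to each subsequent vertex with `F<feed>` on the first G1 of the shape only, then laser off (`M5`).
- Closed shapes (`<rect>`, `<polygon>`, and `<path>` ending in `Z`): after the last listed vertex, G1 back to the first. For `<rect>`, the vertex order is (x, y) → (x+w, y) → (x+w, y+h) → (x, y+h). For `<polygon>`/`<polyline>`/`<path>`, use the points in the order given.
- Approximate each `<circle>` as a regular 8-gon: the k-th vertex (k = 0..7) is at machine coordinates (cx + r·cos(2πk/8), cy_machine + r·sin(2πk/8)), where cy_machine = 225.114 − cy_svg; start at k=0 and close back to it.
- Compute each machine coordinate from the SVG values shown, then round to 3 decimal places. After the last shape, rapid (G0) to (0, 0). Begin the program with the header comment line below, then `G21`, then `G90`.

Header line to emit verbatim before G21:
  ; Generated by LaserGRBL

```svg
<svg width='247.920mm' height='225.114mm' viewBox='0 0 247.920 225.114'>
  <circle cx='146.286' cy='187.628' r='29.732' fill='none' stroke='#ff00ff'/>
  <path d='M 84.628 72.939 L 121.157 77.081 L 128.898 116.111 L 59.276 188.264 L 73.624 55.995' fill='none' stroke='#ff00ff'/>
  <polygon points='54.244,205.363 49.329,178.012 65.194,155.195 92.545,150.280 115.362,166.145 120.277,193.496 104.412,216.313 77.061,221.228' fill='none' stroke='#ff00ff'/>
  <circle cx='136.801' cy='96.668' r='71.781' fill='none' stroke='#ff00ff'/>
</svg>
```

1 u = 1 mm; y_m = 225.114 − y.

[1] `<circle>` circle, #ff00ff→score S585 F1786: (176.018,37.486) → (167.310,58.510) → (146.286,67.218) → (125.262,58.510) → (116.554,37.486) → (125.262,16.462) → (146.286,7.754) → (167.310,16.462) → (176.018,37.486) (closed)

[2] `<path>` open polyline, #ff00ff→score S585 F1786: (84.628,152.175) → (121.157,148.033) → (128.898,109.003) → (59.276,36.850) → (73.624,169.119)

[3] `<polygon>` regular polygon, #ff00ff→score S585 F1786: (54.244,19.751) → (49.329,47.102) → (65.194,69.919) → (92.545,74.834) → (115.362,58.969) → (120.277,31.618) → (104.412,8.801) → (77.061,3.886) → (54.244,19.751) (closed)

[4] `<circle>` circle, #ff00ff→score S585 F1786: (208.582,128.446) → (187.558,179.203) → (136.801,200.227) → (86.044,179.203) → (65.020,128.446) → (86.044,77.689) → (136.801,56.665) → (187.558,77.689) → (208.582,128.446) (closed)

; Generated by LaserGRBL
G21
G90
G0 X176.018 Y37.486
M3 S585
G1 X167.310 Y58.510 F1786
G1 X146.286 Y67.218
G1 X125.262 Y58.510
G1 X116.554 Y37.486
G1 X125.262 Y16.462
G1 X146.286 Y7.754
G1 X167.310 Y16.462
G1 X176.018 Y37.486
M5
G0 X84.628 Y152.175
M3 S585
G1 X121.157 Y148.033 F1786
G1 X128.898 Y109.003
G1 X59.276 Y36.850
G1 X73.624 Y169.119
M5
G0 X54.244 Y19.751
M3 S585
G1 X49.329 Y47.102 F1786
G1 X65.194 Y69.919
G1 X92.545 Y74.834
G1 X115.362 Y58.969
G1 X120.277 Y31.618
G1 X104.412 Y8.801
G1 X77.061 Y3.886
G1 X54.244 Y19.751
M5
G0 X208.582 Y128.446
M3 S585
G1 X187.558 Y179.203 F1786
G1 X136.801 Y200.227
G1 X86.044 Y179.203
G1 X65.020 Y128.446
G1 X86.044 Y77.689
G1 X136.801 Y56.665
G1 X187.558 Y77.689
G1 X208.582 Y128.446
M5
G0 X0.000 Y0.000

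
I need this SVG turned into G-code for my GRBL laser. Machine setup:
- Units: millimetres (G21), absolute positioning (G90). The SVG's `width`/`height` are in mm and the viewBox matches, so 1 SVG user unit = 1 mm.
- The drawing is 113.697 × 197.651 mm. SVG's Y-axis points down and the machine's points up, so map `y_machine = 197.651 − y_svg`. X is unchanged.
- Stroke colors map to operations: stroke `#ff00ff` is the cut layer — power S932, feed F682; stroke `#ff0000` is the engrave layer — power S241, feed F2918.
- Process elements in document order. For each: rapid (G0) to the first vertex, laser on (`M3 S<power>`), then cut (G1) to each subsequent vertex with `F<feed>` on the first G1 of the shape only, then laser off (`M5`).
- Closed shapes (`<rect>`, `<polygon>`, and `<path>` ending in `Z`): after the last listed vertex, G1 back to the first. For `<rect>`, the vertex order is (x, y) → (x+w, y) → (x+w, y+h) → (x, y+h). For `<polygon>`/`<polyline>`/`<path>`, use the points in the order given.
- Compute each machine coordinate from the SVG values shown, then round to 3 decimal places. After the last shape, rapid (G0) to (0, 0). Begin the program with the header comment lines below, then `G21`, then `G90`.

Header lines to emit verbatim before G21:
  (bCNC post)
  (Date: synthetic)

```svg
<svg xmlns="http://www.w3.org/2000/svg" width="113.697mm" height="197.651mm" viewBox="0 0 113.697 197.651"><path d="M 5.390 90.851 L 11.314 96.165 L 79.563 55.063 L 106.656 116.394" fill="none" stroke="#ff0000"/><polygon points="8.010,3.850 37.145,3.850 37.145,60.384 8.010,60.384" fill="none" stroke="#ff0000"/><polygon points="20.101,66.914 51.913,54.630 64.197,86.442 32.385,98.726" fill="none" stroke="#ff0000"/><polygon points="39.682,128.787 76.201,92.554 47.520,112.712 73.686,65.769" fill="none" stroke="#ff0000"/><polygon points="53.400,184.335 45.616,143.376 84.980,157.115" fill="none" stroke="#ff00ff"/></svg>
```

viewBox `0 0 113.697 197.651` with mm width/height → 1 unit = 1 mm. Flip: y_m = 197.651 − y_svg.

**Shape 1** — `<path>` open polyline, stroke `#ff0000` → engrave (S241, F2918). Machine vertices: (5.390,106.800) → (11.314,101.486) → (79.563,142.588) → (106.656,81.257). Open path.

**Shape 2** — `<polygon>` rectangle, stroke `#ff0000` → engrave (S241, F2918). Machine vertices: (8.010,193.801) → (37.145,193.801) → (37.145,137.267) → (8.010,137.267) → (8.010,193.801). Closed: final G1 returns to the first vertex.

**Shape 3** — `<polygon>` regular polygon, stroke `#ff0000` → engrave (S241, F2918). Machine vertices: (20.101,130.737) → (51.913,143.021) → (64.197,111.209) → (32.385,98.925) → (20.101,130.737). Closed: final G1 returns to the first vertex.

**Shape 4** — `<polygon>` closed polygon, stroke `#ff0000` → engrave (S241, F2918). Machine vertices: (39.682,68.864) → (76.201,105.097) → (47.520,84.939) → (73.686,131.882) → (39.682,68.864). Closed: final G1 returns to the first vertex.

**Shape 5** — `<polygon>` regular polygon, stroke `#ff00ff` → cut (S932, F682). Machine vertices: (53.400,13.316) → (45.616,54.275) → (84.980,40.536) → (53.400,13.316). Closed: final G1 returns to the first vertex.

(bCNC post)
(Date: synthetic)
G21
G90
G0 X5.390 Y106.800
M3 S241
G1 X11.314 Y101.486 F2918
G1 X79.563 Y142.588
G1 X106.656 Y81.257
M5
G0 X8.010 Y193.801
M3 S241
G1 X37.145 Y193.801 F2918
G1 X37.145 Y137.267
G1 X8.010 Y137.267
G1 X8.010 Y193.801
M5
G0 X20.101 Y130.737
M3 S241
G1 X51.913 Y143.021 F2918
G1 X64.197 Y111.209
G1 X32.385 Y98.925
G1 X20.101 Y130.737
M5
G0 X39.682 Y68.864
M3 S241
G1 X76.201 Y105.097 F2918
G1 X47.520 Y84.939
G1 X73.686 Y131.882
G1 X39.682 Y68.864
M5
G0 X53.400 Y13.316
M3 S932
G1 X45.616 Y54.275 F682
G1 X84.980 Y40.536
G1 X53.400 Y13.316
M5
G0 X0.000 Y0.000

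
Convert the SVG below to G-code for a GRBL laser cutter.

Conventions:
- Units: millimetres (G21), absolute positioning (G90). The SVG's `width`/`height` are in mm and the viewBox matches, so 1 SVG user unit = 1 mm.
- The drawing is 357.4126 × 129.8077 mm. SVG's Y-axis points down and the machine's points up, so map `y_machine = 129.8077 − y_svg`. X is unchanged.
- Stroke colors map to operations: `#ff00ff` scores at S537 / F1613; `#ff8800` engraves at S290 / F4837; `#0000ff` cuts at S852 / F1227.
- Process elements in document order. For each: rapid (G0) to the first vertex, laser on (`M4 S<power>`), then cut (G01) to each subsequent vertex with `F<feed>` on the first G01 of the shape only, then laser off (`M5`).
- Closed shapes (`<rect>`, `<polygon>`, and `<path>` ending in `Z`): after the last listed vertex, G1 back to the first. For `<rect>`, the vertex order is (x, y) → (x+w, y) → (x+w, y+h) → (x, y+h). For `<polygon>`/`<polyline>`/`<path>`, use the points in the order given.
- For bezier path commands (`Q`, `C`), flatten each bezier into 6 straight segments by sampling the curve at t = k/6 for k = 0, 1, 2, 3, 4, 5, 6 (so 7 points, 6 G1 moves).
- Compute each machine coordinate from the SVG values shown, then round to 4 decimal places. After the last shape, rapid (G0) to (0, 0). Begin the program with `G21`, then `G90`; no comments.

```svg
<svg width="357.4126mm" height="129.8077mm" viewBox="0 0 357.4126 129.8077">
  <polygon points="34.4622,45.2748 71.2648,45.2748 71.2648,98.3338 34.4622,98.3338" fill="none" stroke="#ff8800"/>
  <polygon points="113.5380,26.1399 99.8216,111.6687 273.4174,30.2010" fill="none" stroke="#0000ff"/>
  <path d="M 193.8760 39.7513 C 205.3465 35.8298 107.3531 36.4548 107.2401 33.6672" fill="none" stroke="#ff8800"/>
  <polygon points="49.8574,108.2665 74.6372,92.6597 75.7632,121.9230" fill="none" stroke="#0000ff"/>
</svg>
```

G21
G90
G0 X34.4622 Y84.5329
M4 S290
G01 X71.2648 Y84.5329 F4837
G01 X71.2648 Y31.4739
G01 X34.4622 Y31.4739
G01 X34.4622 Y84.5329
M5
G0 X113.5380 Y103.6678
M4 S852
G01 X99.8216 Y18.1390 F1227
G01 X273.4174 Y99.6067
G01 X113.5380 Y103.6678
M5
G0 X193.8760 Y90.0564
M4 S290
G01 X191.4492 Y91.6751 F4837
G01 X176.5380 Y92.7572
G01 X154.9019 Y93.5237
G01 X132.3005 Y94.1957
G01 X114.4934 Y94.9942
G01 X107.2401 Y96.1405
M5
G0 X49.8574 Y21.5412
M4 S852
G01 X74.6372 Y37.1480 F1227
G01 X75.7632 Y7.8847
G01 X49.8574 Y21.5412
M5
G0 X0.0000 Y0.0000

1 u = 1 mm; y_m = 129.8077 − y.

[1] `<polygon>` rectangle, #ff8800→engrave S290 F4837: (34.4622,84.5329) → (71.2648,84.5329) → (71.2648,31.4739) → (34.4622,31.4739) → (34.4622,84.5329) (closed)

[2] `<polygon>` closed polygon, #0000ff→cut S852 F1227: (113.5380,103.6678) → (99.8216,18.1390) → (273.4174,99.6067) → (113.5380,103.6678) (closed)

[3] `<path>` cubic bezier, #ff8800→engrave S290 F4837: (193.8760,90.0564) → (191.4492,91.6751) → (176.5380,92.7572) → (154.9019,93.5237) → (132.3005,94.1957) → (114.4934,94.9942) → (107.2401,96.1405)

[4] `<polygon>` regular polygon, #0000ff→cut S852 F1227: (49.8574,21.5412) → (74.6372,37.1480) → (75.7632,7.8847) → (49.8574,21.5412) (closed)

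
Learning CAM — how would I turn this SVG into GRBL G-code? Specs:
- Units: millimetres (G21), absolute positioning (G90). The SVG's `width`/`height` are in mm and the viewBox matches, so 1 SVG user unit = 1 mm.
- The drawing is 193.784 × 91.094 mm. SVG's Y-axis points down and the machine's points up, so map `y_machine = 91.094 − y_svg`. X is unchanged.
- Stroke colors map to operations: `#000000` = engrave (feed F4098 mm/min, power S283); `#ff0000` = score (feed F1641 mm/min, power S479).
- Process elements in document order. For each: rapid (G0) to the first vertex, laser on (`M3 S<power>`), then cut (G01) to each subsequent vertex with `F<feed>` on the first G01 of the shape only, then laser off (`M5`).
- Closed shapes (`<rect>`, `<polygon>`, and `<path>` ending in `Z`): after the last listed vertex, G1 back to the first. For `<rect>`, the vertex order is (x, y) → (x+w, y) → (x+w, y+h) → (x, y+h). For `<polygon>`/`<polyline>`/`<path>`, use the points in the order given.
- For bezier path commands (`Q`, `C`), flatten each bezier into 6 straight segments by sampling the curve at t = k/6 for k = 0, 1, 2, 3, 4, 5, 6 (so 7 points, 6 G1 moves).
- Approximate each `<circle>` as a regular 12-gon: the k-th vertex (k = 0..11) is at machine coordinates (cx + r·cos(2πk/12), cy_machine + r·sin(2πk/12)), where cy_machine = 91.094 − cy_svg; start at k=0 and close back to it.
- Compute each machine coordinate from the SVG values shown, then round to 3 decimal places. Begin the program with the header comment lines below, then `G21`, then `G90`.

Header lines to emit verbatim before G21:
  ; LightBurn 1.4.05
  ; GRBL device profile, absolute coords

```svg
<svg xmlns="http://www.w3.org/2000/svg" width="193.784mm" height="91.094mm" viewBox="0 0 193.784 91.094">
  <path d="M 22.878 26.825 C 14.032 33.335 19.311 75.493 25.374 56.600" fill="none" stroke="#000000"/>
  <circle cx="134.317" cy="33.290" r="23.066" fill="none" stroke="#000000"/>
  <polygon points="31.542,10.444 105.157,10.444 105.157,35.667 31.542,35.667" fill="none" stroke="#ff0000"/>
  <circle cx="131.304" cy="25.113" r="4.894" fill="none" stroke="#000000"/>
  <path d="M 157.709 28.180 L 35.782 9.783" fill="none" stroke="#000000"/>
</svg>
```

; LightBurn 1.4.05
; GRBL device profile, absolute coords
G21
G90
G0 X22.878 Y64.269
M3 S283
G01 X19.570 Y58.491 F4098
G01 X18.246 Y49.458
G01 X18.535 Y39.855
G01 X20.066 Y32.370
G01 X22.470 Y29.687
G01 X25.374 Y34.494
M5
G0 X157.383 Y57.804
M3 S283
G01 X154.293 Y69.337 F4098
G01 X145.850 Y77.780
G01 X134.317 Y80.870
G01 X122.784 Y77.780
G01 X114.341 Y69.337
G01 X111.251 Y57.804
G01 X114.341 Y46.271
G01 X122.784 Y37.828
G01 X134.317 Y34.738
G01 X145.850 Y37.828
G01 X154.293 Y46.271
G01 X157.383 Y57.804
M5
G0 X31.542 Y80.650
M3 S479
G01 X105.157 Y80.650 F1641
G01 X105.157 Y55.427
G01 X31.542 Y55.427
G01 X31.542 Y80.650
M5
G0 X136.198 Y65.981
M3 S283
G01 X135.542 Y68.428 F4098
G01 X133.751 Y70.219
G01 X131.304 Y70.875
G01 X128.857 Y70.219
G01 X127.066 Y68.428
G01 X126.410 Y65.981
G01 X127.066 Y63.534
G01 X128.857 Y61.743
G01 X131.304 Y61.087
G01 X133.751 Y61.743
G01 X135.542 Y63.534
G01 X136.198 Y65.981
M5
G0 X157.709 Y62.914
M3 S283
G01 X35.782 Y81.311 F4098
M5

Since the viewBox matches the mm dimensions, user units are millimetres directly. The only transform is the Y-flip y_m = 91.094 − y_svg.

Shape 1 is a cubic bezier drawn with `<path>`. Its stroke #000000 means engrave at S283, F4098. After flipping Y the toolpath is (22.878,64.269) → (19.570,58.491) → (18.246,49.458) → (18.535,39.855) → (20.066,32.370) → (22.470,29.687) → (25.374,34.494).

Shape 2 is a circle drawn with `<circle>`. Its stroke #000000 means engrave at S283, F4098. After flipping Y the toolpath is (157.383,57.804) → (154.293,69.337) → (145.850,77.780) → (134.317,80.870) → (122.784,77.780) → (114.341,69.337) → (111.251,57.804) → (114.341,46.271) → (122.784,37.828) → (134.317,34.738) → (145.850,37.828) → (154.293,46.271) → (157.383,57.804), returning to the start.

Shape 3 is a rectangle drawn with `<polygon>`. Its stroke #ff0000 means score at S479, F1641. After flipping Y the toolpath is (31.542,80.650) → (105.157,80.650) → (105.157,55.427) → (31.542,55.427) → (31.542,80.650), returning to the start.

Shape 4 is a circle drawn with `<circle>`. Its stroke #000000 means engrave at S283, F4098. After flipping Y the toolpath is (136.198,65.981) → (135.542,68.428) → (133.751,70.219) → (131.304,70.875) → (128.857,70.219) → (127.066,68.428) → (126.410,65.981) → (127.066,63.534) → (128.857,61.743) → (131.304,61.087) → (133.751,61.743) → (135.542,63.534) → (136.198,65.981), returning to the start.

Shape 5 is a line segment drawn with `<path>`. Its stroke #000000 means engrave at S283, F4098. After flipping Y the toolpath is (157.709,62.914) → (35.782,81.311).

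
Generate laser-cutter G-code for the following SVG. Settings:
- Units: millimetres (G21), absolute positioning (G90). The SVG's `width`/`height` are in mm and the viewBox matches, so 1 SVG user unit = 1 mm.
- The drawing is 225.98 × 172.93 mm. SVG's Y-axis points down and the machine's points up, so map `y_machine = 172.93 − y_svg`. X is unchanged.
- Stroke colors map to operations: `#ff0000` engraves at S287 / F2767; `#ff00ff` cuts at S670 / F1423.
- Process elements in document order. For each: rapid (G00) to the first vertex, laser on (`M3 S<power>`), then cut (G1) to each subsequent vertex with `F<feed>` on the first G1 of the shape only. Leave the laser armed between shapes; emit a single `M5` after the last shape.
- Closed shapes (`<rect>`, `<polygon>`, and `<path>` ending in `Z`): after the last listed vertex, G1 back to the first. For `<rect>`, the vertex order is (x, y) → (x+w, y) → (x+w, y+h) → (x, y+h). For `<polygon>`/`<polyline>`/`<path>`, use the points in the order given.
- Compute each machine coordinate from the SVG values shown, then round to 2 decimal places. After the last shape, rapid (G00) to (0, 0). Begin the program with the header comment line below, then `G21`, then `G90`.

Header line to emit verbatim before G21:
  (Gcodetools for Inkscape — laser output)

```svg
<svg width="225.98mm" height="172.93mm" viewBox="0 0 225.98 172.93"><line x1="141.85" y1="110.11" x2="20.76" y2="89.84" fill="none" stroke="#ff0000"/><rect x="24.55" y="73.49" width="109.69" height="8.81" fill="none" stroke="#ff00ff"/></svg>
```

viewBox `0 0 225.98 172.93` with mm width/height → 1 unit = 1 mm. Flip: y_m = 172.93 − y_svg.

**Shape 1** — `<line>` line segment, stroke `#ff0000` → engrave (S287, F2767). Machine vertices: (141.85,62.82) → (20.76,83.09). Open path.

**Shape 2** — `<rect>` rectangle, stroke `#ff00ff` → cut (S670, F1423). Machine vertices: (24.55,99.44) → (134.24,99.44) → (134.24,90.63) → (24.55,90.63) → (24.55,99.44). Closed: final G1 returns to the first vertex.

(Gcodetools for Inkscape — laser output)
G21
G90
G00 X141.85 Y62.82
M3 S287
G1 X20.76 Y83.09 F2767
G00 X24.55 Y99.44
M3 S670
G1 X134.24 Y99.44 F1423
G1 X134.24 Y90.63
G1 X24.55 Y90.63
G1 X24.55 Y99.44
M5
G00 X0.00 Y0.00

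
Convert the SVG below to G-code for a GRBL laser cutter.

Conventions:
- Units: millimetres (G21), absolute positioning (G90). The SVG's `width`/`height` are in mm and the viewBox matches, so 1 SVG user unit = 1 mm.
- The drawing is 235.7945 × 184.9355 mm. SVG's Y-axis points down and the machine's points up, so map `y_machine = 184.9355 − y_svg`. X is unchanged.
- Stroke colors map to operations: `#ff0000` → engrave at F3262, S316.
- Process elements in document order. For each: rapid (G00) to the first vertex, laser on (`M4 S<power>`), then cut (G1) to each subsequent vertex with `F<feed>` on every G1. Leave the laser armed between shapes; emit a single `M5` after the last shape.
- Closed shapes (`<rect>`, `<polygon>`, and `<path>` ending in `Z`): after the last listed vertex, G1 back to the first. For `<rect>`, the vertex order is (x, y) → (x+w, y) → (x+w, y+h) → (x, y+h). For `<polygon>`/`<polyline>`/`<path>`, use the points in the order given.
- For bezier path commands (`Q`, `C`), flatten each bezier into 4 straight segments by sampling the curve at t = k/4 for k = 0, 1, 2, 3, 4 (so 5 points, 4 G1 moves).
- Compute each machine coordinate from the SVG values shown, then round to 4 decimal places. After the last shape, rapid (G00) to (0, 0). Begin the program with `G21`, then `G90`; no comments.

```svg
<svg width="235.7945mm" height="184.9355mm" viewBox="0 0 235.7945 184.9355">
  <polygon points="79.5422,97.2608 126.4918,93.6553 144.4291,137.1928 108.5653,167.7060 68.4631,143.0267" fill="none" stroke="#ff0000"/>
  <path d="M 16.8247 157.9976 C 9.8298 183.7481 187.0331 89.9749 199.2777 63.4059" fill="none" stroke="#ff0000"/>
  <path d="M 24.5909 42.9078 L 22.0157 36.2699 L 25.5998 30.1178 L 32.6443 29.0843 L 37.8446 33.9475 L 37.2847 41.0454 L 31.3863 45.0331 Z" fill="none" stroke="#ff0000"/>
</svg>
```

1 u = 1 mm; y_m = 184.9355 − y.

[1] `<polygon>` regular polygon, #ff0000→engrave S316 F3262: (79.5422,87.6747) → (126.4918,91.2802) → (144.4291,47.7427) → (108.5653,17.2295) → (68.4631,41.9088) → (79.5422,87.6747) (closed)

[2] `<path>` cubic bezier, #ff0000→engrave S316 F3262: (16.8247,26.9379) → (40.6601,27.1181) → (100.8364,54.6139) → (164.6201,91.9197) → (199.2777,121.5296)

[3] `<path>` regular polygon, #ff0000→engrave S316 F3262: (24.5909,142.0277) → (22.0157,148.6656) → (25.5998,154.8177) → (32.6443,155.8512) → (37.8446,150.9880) → (37.2847,143.8901) → (31.3863,139.9024) → (24.5909,142.0277) (closed)

G21
G90
G00 X79.5422 Y87.6747
M4 S316
G1 X126.4918 Y91.2802 F3262
G1 X144.4291 Y47.7427 F3262
G1 X108.5653 Y17.2295 F3262
G1 X68.4631 Y41.9088 F3262
G1 X79.5422 Y87.6747 F3262
G00 X16.8247 Y26.9379
M4 S316
G1 X40.6601 Y27.1181 F3262
G1 X100.8364 Y54.6139 F3262
G1 X164.6201 Y91.9197 F3262
G1 X199.2777 Y121.5296 F3262
G00 X24.5909 Y142.0277
M4 S316
G1 X22.0157 Y148.6656 F3262
G1 X25.5998 Y154.8177 F3262
G1 X32.6443 Y155.8512 F3262
G1 X37.8446 Y150.9880 F3262
G1 X37.2847 Y143.8901 F3262
G1 X31.3863 Y139.9024 F3262
G1 X24.5909 Y142.0277 F3262
M5
G00 X0.0000 Y0.0000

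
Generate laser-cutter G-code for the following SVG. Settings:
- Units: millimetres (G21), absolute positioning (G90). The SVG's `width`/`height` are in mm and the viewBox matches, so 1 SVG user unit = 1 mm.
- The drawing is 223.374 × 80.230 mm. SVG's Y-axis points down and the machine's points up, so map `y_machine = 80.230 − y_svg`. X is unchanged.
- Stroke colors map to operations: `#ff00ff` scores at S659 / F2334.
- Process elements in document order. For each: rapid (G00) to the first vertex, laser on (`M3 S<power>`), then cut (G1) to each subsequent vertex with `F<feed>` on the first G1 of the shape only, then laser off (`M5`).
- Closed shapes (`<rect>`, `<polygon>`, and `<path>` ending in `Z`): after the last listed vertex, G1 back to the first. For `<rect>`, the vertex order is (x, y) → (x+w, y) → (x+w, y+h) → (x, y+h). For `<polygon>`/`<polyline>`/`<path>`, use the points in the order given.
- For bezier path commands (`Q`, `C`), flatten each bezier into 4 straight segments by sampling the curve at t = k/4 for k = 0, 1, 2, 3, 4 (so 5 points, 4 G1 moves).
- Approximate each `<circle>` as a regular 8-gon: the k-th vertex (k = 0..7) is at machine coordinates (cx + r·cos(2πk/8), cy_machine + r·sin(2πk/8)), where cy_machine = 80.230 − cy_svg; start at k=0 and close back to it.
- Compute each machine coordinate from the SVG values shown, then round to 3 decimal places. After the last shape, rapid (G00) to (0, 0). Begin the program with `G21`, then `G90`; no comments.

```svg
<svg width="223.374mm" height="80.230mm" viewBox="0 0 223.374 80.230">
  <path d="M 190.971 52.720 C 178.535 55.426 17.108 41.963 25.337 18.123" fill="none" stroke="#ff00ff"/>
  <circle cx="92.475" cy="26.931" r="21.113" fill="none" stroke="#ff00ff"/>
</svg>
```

G21
G90
G00 X190.971 Y27.510
M3 S659
G1 X158.687 Y28.422 F2334
G1 X100.405 Y34.854
G1 X45.997 Y46.263
G1 X25.337 Y62.107
M5
G00 X113.588 Y53.299
M3 S659
G1 X107.404 Y68.228 F2334
G1 X92.475 Y74.412
G1 X77.546 Y68.228
G1 X71.362 Y53.299
G1 X77.546 Y38.370
G1 X92.475 Y32.186
G1 X107.404 Y38.370
G1 X113.588 Y53.299
M5
G00 X0.000 Y0.000

Since the viewBox matches the mm dimensions, user units are millimetres directly. The only transform is the Y-flip y_m = 80.230 − y_svg.

Shape 1 is a cubic bezier drawn with `<path>`. Its stroke #ff00ff means score at S659, F2334. After flipping Y the toolpath is (190.971,27.510) → (158.687,28.422) → (100.405,34.854) → (45.997,46.263) → (25.337,62.107).

Shape 2 is a circle drawn with `<circle>`. Its stroke #ff00ff means score at S659, F2334. After flipping Y the toolpath is (113.588,53.299) → (107.404,68.228) → (92.475,74.412) → (77.546,68.228) → (71.362,53.299) → (77.546,38.370) → (92.475,32.186) → (107.404,38.370) → (113.588,53.299), returning to the start.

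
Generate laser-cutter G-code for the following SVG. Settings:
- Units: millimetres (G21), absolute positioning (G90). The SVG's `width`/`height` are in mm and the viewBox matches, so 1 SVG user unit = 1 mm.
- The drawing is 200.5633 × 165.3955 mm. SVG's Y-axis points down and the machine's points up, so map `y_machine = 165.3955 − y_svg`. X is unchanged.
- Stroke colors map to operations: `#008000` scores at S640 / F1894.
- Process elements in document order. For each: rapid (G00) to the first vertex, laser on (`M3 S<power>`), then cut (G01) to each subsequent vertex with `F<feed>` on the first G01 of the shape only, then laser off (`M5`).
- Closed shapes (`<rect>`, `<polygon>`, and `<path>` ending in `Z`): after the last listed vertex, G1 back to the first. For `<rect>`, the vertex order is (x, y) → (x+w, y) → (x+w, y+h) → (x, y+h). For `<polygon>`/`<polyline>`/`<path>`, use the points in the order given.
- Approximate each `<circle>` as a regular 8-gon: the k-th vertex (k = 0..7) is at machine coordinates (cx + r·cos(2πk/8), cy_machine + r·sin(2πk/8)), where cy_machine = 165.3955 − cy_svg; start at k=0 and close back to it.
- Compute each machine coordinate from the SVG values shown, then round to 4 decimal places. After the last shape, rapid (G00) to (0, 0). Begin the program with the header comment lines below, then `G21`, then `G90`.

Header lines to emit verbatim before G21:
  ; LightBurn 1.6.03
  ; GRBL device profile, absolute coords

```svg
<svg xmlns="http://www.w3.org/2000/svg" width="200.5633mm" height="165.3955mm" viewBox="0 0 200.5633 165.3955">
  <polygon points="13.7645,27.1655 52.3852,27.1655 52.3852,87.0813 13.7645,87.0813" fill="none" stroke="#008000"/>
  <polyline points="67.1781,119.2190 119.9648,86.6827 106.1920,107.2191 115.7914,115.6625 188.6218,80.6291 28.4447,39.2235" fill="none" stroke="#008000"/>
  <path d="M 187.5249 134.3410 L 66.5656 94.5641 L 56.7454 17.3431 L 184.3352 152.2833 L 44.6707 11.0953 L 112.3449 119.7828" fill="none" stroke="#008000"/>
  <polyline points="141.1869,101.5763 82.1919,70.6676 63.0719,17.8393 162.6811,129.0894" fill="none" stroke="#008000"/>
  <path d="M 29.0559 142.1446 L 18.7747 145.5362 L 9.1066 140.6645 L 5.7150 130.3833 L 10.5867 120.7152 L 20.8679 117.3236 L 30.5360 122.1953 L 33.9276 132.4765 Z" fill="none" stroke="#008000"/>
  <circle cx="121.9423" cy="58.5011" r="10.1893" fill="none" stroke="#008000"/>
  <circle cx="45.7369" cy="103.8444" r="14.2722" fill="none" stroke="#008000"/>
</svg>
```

; LightBurn 1.6.03
; GRBL device profile, absolute coords
G21
G90
G00 X13.7645 Y138.2300
M3 S640
G01 X52.3852 Y138.2300 F1894
G01 X52.3852 Y78.3142
G01 X13.7645 Y78.3142
G01 X13.7645 Y138.2300
M5
G00 X67.1781 Y46.1765
M3 S640
G01 X119.9648 Y78.7128 F1894
G01 X106.1920 Y58.1764
G01 X115.7914 Y49.7330
G01 X188.6218 Y84.7664
G01 X28.4447 Y126.1720
M5
G00 X187.5249 Y31.0545
M3 S640
G01 X66.5656 Y70.8314 F1894
G01 X56.7454 Y148.0524
G01 X184.3352 Y13.1122
G01 X44.6707 Y154.3002
G01 X112.3449 Y45.6127
M5
G00 X141.1869 Y63.8192
M3 S640
G01 X82.1919 Y94.7279 F1894
G01 X63.0719 Y147.5562
G01 X162.6811 Y36.3061
M5
G00 X29.0559 Y23.2509
M3 S640
G01 X18.7747 Y19.8593 F1894
G01 X9.1066 Y24.7310
G01 X5.7150 Y35.0122
G01 X10.5867 Y44.6803
G01 X20.8679 Y48.0719
G01 X30.5360 Y43.2002
G01 X33.9276 Y32.9190
G01 X29.0559 Y23.2509
M5
G00 X132.1316 Y106.8944
M3 S640
G01 X129.1472 Y114.0993 F1894
G01 X121.9423 Y117.0837
G01 X114.7374 Y114.0993
G01 X111.7530 Y106.8944
G01 X114.7374 Y99.6895
G01 X121.9423 Y96.7051
G01 X129.1472 Y99.6895
G01 X132.1316 Y106.8944
M5
G00 X60.0091 Y61.5511
M3 S640
G01 X55.8289 Y71.6431 F1894
G01 X45.7369 Y75.8233
G01 X35.6449 Y71.6431
G01 X31.4647 Y61.5511
G01 X35.6449 Y51.4591
G01 X45.7369 Y47.2789
G01 X55.8289 Y51.4591
G01 X60.0091 Y61.5511
M5
G00 X0.0000 Y0.0000

Since the viewBox matches the mm dimensions, user units are millimetres directly. The only transform is the Y-flip y_m = 165.3955 − y_svg.

Shape 1 is a rectangle drawn with `<polygon>`. Its stroke #008000 means score at S640, F1894. After flipping Y the toolpath is (13.7645,138.2300) → (52.3852,138.2300) → (52.3852,78.3142) → (13.7645,78.3142) → (13.7645,138.2300), returning to the start.

Shape 2 is a open polyline drawn with `<polyline>`. Its stroke #008000 means score at S640, F1894. After flipping Y the toolpath is (67.1781,46.1765) → (119.9648,78.7128) → (106.1920,58.1764) → (115.7914,49.7330) → (188.6218,84.7664) → (28.4447,126.1720).

Shape 3 is a open polyline drawn with `<path>`. Its stroke #008000 means score at S640, F1894. After flipping Y the toolpath is (187.5249,31.0545) → (66.5656,70.8314) → (56.7454,148.0524) → (184.3352,13.1122) → (44.6707,154.3002) → (112.3449,45.6127).

Shape 4 is a open polyline drawn with `<polyline>`. Its stroke #008000 means score at S640, F1894. After flipping Y the toolpath is (141.1869,63.8192) → (82.1919,94.7279) → (63.0719,147.5562) → (162.6811,36.3061).

Shape 5 is a regular polygon drawn with `<path>`. Its stroke #008000 means score at S640, F1894. After flipping Y the toolpath is (29.0559,23.2509) → (18.7747,19.8593) → (9.1066,24.7310) → (5.7150,35.0122) → (10.5867,44.6803) → (20.8679,48.0719) → (30.5360,43.2002) → (33.9276,32.9190) → (29.0559,23.2509), returning to the start.

Shape 6 is a circle drawn with `<circle>`. Its stroke #008000 means score at S640, F1894. After flipping Y the toolpath is (132.1316,106.8944) → (129.1472,114.0993) → (121.9423,117.0837) → (114.7374,114.0993) → (111.7530,106.8944) → (114.7374,99.6895) → (121.9423,96.7051) → (129.1472,99.6895) → (132.1316,106.8944), returning to the start.

Shape 7 is a circle drawn with `<circle>`. Its stroke #008000 means score at S640, F1894. After flipping Y the toolpath is (60.0091,61.5511) → (55.8289,71.6431) → (45.7369,75.8233) → (35.6449,71.6431) → (31.4647,61.5511) → (35.6449,51.4591) → (45.7369,47.2789) → (55.8289,51.4591) → (60.0091,61.5511), returning to the start.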